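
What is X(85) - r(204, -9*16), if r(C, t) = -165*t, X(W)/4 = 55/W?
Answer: -403876/17 ≈ -23757.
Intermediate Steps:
X(W) = 220/W (X(W) = 4*(55/W) = 220/W)
X(85) - r(204, -9*16) = 220/85 - (-165)*(-9*16) = 220*(1/85) - (-165)*(-144) = 44/17 - 1*23760 = 44/17 - 23760 = -403876/17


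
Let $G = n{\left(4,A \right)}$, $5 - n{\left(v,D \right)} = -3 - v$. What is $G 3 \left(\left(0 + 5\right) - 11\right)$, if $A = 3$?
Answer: $-216$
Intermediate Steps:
$n{\left(v,D \right)} = 8 + v$ ($n{\left(v,D \right)} = 5 - \left(-3 - v\right) = 5 + \left(3 + v\right) = 8 + v$)
$G = 12$ ($G = 8 + 4 = 12$)
$G 3 \left(\left(0 + 5\right) - 11\right) = 12 \cdot 3 \left(\left(0 + 5\right) - 11\right) = 36 \left(5 - 11\right) = 36 \left(-6\right) = -216$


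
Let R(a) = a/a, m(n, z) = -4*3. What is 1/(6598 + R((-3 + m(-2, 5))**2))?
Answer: 1/6599 ≈ 0.00015154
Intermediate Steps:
m(n, z) = -12
R(a) = 1
1/(6598 + R((-3 + m(-2, 5))**2)) = 1/(6598 + 1) = 1/6599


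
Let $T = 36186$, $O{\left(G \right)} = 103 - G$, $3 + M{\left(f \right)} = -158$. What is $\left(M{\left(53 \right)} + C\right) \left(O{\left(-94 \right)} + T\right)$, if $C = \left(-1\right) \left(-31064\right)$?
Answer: $1124343849$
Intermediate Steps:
$M{\left(f \right)} = -161$ ($M{\left(f \right)} = -3 - 158 = -161$)
$C = 31064$
$\left(M{\left(53 \right)} + C\right) \left(O{\left(-94 \right)} + T\right) = \left(-161 + 31064\right) \left(\left(103 - -94\right) + 36186\right) = 30903 \left(\left(103 + 94\right) + 36186\right) = 30903 \left(197 + 36186\right) = 30903 \cdot 36383 = 1124343849$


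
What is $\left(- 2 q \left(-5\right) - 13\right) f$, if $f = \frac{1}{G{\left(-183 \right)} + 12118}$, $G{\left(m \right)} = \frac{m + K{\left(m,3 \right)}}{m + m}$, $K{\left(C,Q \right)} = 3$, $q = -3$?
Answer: $- \frac{2623}{739228} \approx -0.0035483$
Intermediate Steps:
$G{\left(m \right)} = \frac{3 + m}{2 m}$ ($G{\left(m \right)} = \frac{m + 3}{m + m} = \frac{3 + m}{2 m}$)
$f = \frac{61}{739228}$ ($f = \frac{1}{\frac{3 - 183}{2 \left(-183\right)} + 12118} = \frac{1}{\frac{1}{2} \left(- \frac{1}{183}\right) \left(-180\right) + 12118} = \frac{1}{\frac{30}{61} + 12118} = \frac{1}{\frac{739228}{61}} = \frac{61}{739228} \approx 8.2519 \cdot 10^{-5}$)
$\left(- 2 q \left(-5\right) - 13\right) f = \left(\left(-2\right) \left(-3\right) \left(-5\right) - 13\right) \frac{61}{739228} = \left(6 \left(-5\right) - 13\right) \frac{61}{739228} = \left(-30 - 13\right) \frac{61}{739228} = \left(-43\right) \frac{61}{739228} = - \frac{2623}{739228}$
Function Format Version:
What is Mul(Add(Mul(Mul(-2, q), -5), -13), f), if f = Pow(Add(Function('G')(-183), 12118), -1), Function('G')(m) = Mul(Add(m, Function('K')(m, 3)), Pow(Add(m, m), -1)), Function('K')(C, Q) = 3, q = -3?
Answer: Rational(-2623, 739228) ≈ -0.0035483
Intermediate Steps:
Function('G')(m) = Mul(Rational(1, 2), Pow(m, -1), Add(3, m)) (Function('G')(m) = Mul(Add(m, 3), Pow(Add(m, m), -1)) = Mul(Add(3, m), Pow(Mul(2, m), -1)) = Mul(Add(3, m), Mul(Rational(1, 2), Pow(m, -1))) = Mul(Rational(1, 2), Pow(m, -1), Add(3, m)))
f = Rational(61, 739228) (f = Pow(Add(Mul(Rational(1, 2), Pow(-183, -1), Add(3, -183)), 12118), -1) = Pow(Add(Mul(Rational(1, 2), Rational(-1, 183), -180), 12118), -1) = Pow(Add(Rational(30, 61), 12118), -1) = Pow(Rational(739228, 61), -1) = Rational(61, 739228) ≈ 8.2519e-5)
Mul(Add(Mul(Mul(-2, q), -5), -13), f) = Mul(Add(Mul(Mul(-2, -3), -5), -13), Rational(61, 739228)) = Mul(Add(Mul(6, -5), -13), Rational(61, 739228)) = Mul(Add(-30, -13), Rational(61, 739228)) = Mul(-43, Rational(61, 739228)) = Rational(-2623, 739228)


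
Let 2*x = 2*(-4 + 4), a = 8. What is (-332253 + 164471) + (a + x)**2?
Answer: -167718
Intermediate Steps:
x = 0 (x = (2*(-4 + 4))/2 = (2*0)/2 = (1/2)*0 = 0)
(-332253 + 164471) + (a + x)**2 = (-332253 + 164471) + (8 + 0)**2 = -167782 + 8**2 = -167782 + 64 = -167718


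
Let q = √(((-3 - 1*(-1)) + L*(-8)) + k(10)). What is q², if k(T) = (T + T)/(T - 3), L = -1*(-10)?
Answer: -554/7 ≈ -79.143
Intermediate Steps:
L = 10
k(T) = 2*T/(-3 + T) (k(T) = (2*T)/(-3 + T) = 2*T/(-3 + T))
q = I*√3878/7 (q = √(((-3 - 1*(-1)) + 10*(-8)) + 2*10/(-3 + 10)) = √(((-3 + 1) - 80) + 2*10/7) = √((-2 - 80) + 2*10*(⅐)) = √(-82 + 20/7) = √(-554/7) = I*√3878/7 ≈ 8.8962*I)
q² = (I*√3878/7)² = -554/7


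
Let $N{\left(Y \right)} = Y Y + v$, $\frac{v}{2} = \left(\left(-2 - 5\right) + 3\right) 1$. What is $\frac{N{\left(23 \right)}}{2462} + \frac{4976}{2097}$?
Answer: $\frac{13343449}{5162814} \approx 2.5845$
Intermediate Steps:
$v = -8$ ($v = 2 \left(\left(-2 - 5\right) + 3\right) 1 = 2 \left(-7 + 3\right) 1 = 2 \left(\left(-4\right) 1\right) = 2 \left(-4\right) = -8$)
$N{\left(Y \right)} = -8 + Y^{2}$ ($N{\left(Y \right)} = Y Y - 8 = Y^{2} - 8 = -8 + Y^{2}$)
$\frac{N{\left(23 \right)}}{2462} + \frac{4976}{2097} = \frac{-8 + 23^{2}}{2462} + \frac{4976}{2097} = \left(-8 + 529\right) \frac{1}{2462} + 4976 \cdot \frac{1}{2097} = 521 \cdot \frac{1}{2462} + \frac{4976}{2097} = \frac{521}{2462} + \frac{4976}{2097} = \frac{13343449}{5162814}$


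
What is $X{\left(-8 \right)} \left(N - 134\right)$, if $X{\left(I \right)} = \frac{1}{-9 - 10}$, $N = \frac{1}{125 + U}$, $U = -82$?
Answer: $\frac{5761}{817} \approx 7.0514$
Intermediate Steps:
$N = \frac{1}{43}$ ($N = \frac{1}{125 - 82} = \frac{1}{43} \approx 0.023256$)
$X{\left(I \right)} = - \frac{1}{19}$ ($X{\left(I \right)} = \frac{1}{-19} = - \frac{1}{19}$)
$X{\left(-8 \right)} \left(N - 134\right) = - \frac{\frac{1}{43} - 134}{19} = \left(- \frac{1}{19}\right) \left(- \frac{5761}{43}\right) = \frac{5761}{817}$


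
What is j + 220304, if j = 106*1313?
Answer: 359482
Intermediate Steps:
j = 139178
j + 220304 = 139178 + 220304 = 359482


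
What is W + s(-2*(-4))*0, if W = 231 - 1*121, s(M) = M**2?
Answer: 110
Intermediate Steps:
W = 110 (W = 231 - 121 = 110)
W + s(-2*(-4))*0 = 110 + (-2*(-4))**2*0 = 110 + 8**2*0 = 110 + 64*0 = 110 + 0 = 110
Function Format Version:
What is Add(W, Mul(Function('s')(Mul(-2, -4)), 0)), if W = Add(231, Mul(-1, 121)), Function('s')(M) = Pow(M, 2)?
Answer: 110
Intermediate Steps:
W = 110 (W = Add(231, -121) = 110)
Add(W, Mul(Function('s')(Mul(-2, -4)), 0)) = Add(110, Mul(Pow(Mul(-2, -4), 2), 0)) = Add(110, Mul(Pow(8, 2), 0)) = Add(110, Mul(64, 0)) = Add(110, 0) = 110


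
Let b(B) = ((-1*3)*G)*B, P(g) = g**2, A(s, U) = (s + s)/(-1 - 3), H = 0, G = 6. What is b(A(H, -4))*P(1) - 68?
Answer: -68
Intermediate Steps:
A(s, U) = -s/2 (A(s, U) = (2*s)/(-4) = (2*s)*(-1/4) = -s/2)
b(B) = -18*B (b(B) = (-1*3*6)*B = (-3*6)*B = -18*B)
b(A(H, -4))*P(1) - 68 = -(-9)*0*1**2 - 68 = -18*0*1 - 68 = 0*1 - 68 = 0 - 68 = -68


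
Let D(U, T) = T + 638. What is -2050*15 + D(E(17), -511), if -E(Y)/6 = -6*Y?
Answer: -30623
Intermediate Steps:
E(Y) = 36*Y (E(Y) = -(-36)*Y = 36*Y)
D(U, T) = 638 + T
-2050*15 + D(E(17), -511) = -2050*15 + (638 - 511) = -30750 + 127 = -30623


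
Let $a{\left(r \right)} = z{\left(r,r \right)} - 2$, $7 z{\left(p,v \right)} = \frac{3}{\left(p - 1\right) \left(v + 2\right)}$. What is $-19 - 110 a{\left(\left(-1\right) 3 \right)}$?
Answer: $\frac{2649}{14} \approx 189.21$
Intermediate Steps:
$z{\left(p,v \right)} = \frac{3}{7 \left(-1 + p\right) \left(2 + v\right)}$ ($z{\left(p,v \right)} = \frac{3 \frac{1}{\left(p - 1\right) \left(v + 2\right)}}{7} = \frac{3 \frac{1}{\left(-1 + p\right) \left(2 + v\right)}}{7} = \frac{3 \frac{1}{-1 + p} \frac{1}{2 + v}}{7} = \frac{3}{7 \left(-1 + p\right) \left(2 + v\right)}$)
$a{\left(r \right)} = -2 + \frac{3}{7 \left(-2 + r + r^{2}\right)}$ ($a{\left(r \right)} = \frac{3}{7 \left(-2 - r + 2 r + r r\right)} - 2 = \frac{3}{7 \left(-2 - r + 2 r + r^{2}\right)} - 2 = \frac{3}{7 \left(-2 + r + r^{2}\right)} - 2 = -2 + \frac{3}{7 \left(-2 + r + r^{2}\right)}$)
$-19 - 110 a{\left(\left(-1\right) 3 \right)} = -19 - 110 \frac{\frac{31}{7} - 2 \left(\left(-1\right) 3\right) - 2 \left(\left(-1\right) 3\right)^{2}}{-2 - 3 + \left(\left(-1\right) 3\right)^{2}} = -19 - 110 \frac{\frac{31}{7} - -6 - 2 \left(-3\right)^{2}}{-2 - 3 + \left(-3\right)^{2}} = -19 - 110 \frac{\frac{31}{7} + 6 - 18}{-2 - 3 + 9} = -19 - 110 \frac{\frac{31}{7} + 6 - 18}{4} = -19 - 110 \cdot \frac{1}{4} \left(- \frac{53}{7}\right) = -19 - - \frac{2915}{14} = -19 + \frac{2915}{14} = \frac{2649}{14}$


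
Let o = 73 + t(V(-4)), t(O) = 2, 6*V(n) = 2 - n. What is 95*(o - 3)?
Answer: 6840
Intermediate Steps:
V(n) = 1/3 - n/6 (V(n) = (2 - n)/6 = 1/3 - n/6)
o = 75 (o = 73 + 2 = 75)
95*(o - 3) = 95*(75 - 3) = 95*72 = 6840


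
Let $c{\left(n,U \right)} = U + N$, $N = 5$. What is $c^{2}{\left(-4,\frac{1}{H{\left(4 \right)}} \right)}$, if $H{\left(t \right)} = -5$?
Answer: $\frac{576}{25} \approx 23.04$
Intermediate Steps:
$c{\left(n,U \right)} = 5 + U$ ($c{\left(n,U \right)} = U + 5 = 5 + U$)
$c^{2}{\left(-4,\frac{1}{H{\left(4 \right)}} \right)} = \left(5 + \frac{1}{-5}\right)^{2} = \left(5 - \frac{1}{5}\right)^{2} = \left(\frac{24}{5}\right)^{2} = \frac{576}{25}$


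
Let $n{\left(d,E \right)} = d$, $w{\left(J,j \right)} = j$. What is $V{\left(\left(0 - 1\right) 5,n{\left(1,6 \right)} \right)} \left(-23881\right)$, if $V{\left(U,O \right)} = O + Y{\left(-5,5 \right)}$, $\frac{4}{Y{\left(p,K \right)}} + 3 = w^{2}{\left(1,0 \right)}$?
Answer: $\frac{23881}{3} \approx 7960.3$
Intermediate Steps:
$Y{\left(p,K \right)} = - \frac{4}{3}$ ($Y{\left(p,K \right)} = \frac{4}{-3 + 0^{2}} = \frac{4}{-3 + 0} = \frac{4}{-3} = 4 \left(- \frac{1}{3}\right) = - \frac{4}{3}$)
$V{\left(U,O \right)} = - \frac{4}{3} + O$ ($V{\left(U,O \right)} = O - \frac{4}{3} = - \frac{4}{3} + O$)
$V{\left(\left(0 - 1\right) 5,n{\left(1,6 \right)} \right)} \left(-23881\right) = \left(- \frac{4}{3} + 1\right) \left(-23881\right) = \left(- \frac{1}{3}\right) \left(-23881\right) = \frac{23881}{3}$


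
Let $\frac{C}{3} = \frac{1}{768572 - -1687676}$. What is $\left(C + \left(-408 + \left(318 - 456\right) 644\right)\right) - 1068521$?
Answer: $- \frac{2843846390645}{2456248} \approx -1.1578 \cdot 10^{6}$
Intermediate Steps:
$C = \frac{3}{2456248}$ ($C = \frac{3}{768572 - -1687676} = \frac{3}{768572 + 1687676} = \frac{3}{2456248} \approx 1.2214 \cdot 10^{-6}$)
$\left(C + \left(-408 + \left(318 - 456\right) 644\right)\right) - 1068521 = \left(\frac{3}{2456248} + \left(-408 + \left(318 - 456\right) 644\right)\right) - 1068521 = \left(\frac{3}{2456248} - 89280\right) - 1068521 = - \frac{219293821437}{2456248} - 1068521 = - \frac{2843846390645}{2456248}$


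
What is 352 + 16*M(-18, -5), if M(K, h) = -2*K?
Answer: 928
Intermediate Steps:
352 + 16*M(-18, -5) = 352 + 16*(-2*(-18)) = 352 + 16*36 = 352 + 576 = 928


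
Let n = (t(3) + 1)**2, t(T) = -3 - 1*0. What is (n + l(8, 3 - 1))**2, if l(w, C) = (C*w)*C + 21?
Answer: 3249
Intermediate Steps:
l(w, C) = 21 + w*C**2 (l(w, C) = w*C**2 + 21 = 21 + w*C**2)
t(T) = -3 (t(T) = -3 + 0 = -3)
n = 4 (n = (-3 + 1)**2 = (-2)**2 = 4)
(n + l(8, 3 - 1))**2 = (4 + (21 + 8*(3 - 1)**2))**2 = (4 + (21 + 8*2**2))**2 = (4 + (21 + 8*4))**2 = (4 + (21 + 32))**2 = (4 + 53)**2 = 57**2 = 3249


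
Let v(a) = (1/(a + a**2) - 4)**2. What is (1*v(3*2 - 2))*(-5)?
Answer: -6241/80 ≈ -78.012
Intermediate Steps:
v(a) = (-4 + 1/(a + a**2))**2
(1*v(3*2 - 2))*(-5) = (1*((-1 + 4*(3*2 - 2) + 4*(3*2 - 2)**2)**2/((3*2 - 2)**2*(1 + (3*2 - 2))**2)))*(-5) = (1*((-1 + 4*(6 - 2) + 4*(6 - 2)**2)**2/((6 - 2)**2*(1 + (6 - 2))**2)))*(-5) = (1*((-1 + 4*4 + 4*4**2)**2/(4**2*(1 + 4)**2)))*(-5) = (1*((1/16)*(-1 + 16 + 4*16)**2/5**2))*(-5) = (1*((1/16)*(1/25)*(-1 + 16 + 64)**2))*(-5) = (1*((1/16)*(1/25)*79**2))*(-5) = (1*((1/16)*(1/25)*6241))*(-5) = (1*(6241/400))*(-5) = (6241/400)*(-5) = -6241/80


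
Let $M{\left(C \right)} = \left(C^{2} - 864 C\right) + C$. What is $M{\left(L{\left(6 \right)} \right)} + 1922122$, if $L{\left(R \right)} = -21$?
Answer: $1940686$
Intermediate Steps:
$M{\left(C \right)} = C^{2} - 863 C$
$M{\left(L{\left(6 \right)} \right)} + 1922122 = - 21 \left(-863 - 21\right) + 1922122 = \left(-21\right) \left(-884\right) + 1922122 = 18564 + 1922122 = 1940686$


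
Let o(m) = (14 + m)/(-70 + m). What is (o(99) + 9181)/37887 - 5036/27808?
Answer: 468456367/7638322296 ≈ 0.061330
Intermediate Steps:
o(m) = (14 + m)/(-70 + m)
(o(99) + 9181)/37887 - 5036/27808 = ((14 + 99)/(-70 + 99) + 9181)/37887 - 5036/27808 = (113/29 + 9181)*(1/37887) - 5036*1/27808 = ((1/29)*113 + 9181)*(1/37887) - 1259/6952 = (113/29 + 9181)*(1/37887) - 1259/6952 = (266362/29)*(1/37887) - 1259/6952 = 266362/1098723 - 1259/6952 = 468456367/7638322296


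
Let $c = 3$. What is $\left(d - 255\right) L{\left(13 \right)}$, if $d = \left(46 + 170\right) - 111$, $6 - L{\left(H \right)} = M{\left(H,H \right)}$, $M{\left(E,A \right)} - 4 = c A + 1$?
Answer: $5700$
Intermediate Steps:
$M{\left(E,A \right)} = 5 + 3 A$ ($M{\left(E,A \right)} = 4 + \left(3 A + 1\right) = 4 + \left(1 + 3 A\right) = 5 + 3 A$)
$L{\left(H \right)} = 1 - 3 H$ ($L{\left(H \right)} = 6 - \left(5 + 3 H\right) = 1 - 3 H$)
$d = 105$ ($d = 216 - 111 = 105$)
$\left(d - 255\right) L{\left(13 \right)} = \left(105 - 255\right) \left(1 - 39\right) = - 150 \left(1 - 39\right) = \left(-150\right) \left(-38\right) = 5700$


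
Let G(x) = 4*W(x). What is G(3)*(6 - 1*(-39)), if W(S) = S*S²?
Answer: 4860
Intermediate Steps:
W(S) = S³
G(x) = 4*x³
G(3)*(6 - 1*(-39)) = (4*3³)*(6 - 1*(-39)) = (4*27)*(6 + 39) = 108*45 = 4860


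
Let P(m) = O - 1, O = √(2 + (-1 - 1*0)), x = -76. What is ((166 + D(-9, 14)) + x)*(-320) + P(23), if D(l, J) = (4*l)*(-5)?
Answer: -86400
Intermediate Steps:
O = 1 (O = √(2 + (-1 + 0)) = √(2 - 1) = √1 = 1)
P(m) = 0 (P(m) = 1 - 1 = 0)
D(l, J) = -20*l
((166 + D(-9, 14)) + x)*(-320) + P(23) = ((166 - 20*(-9)) - 76)*(-320) + 0 = ((166 + 180) - 76)*(-320) + 0 = (346 - 76)*(-320) + 0 = 270*(-320) + 0 = -86400 + 0 = -86400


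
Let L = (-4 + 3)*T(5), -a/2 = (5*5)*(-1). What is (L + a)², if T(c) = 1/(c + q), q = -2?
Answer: 22201/9 ≈ 2466.8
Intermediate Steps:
T(c) = 1/(-2 + c) (T(c) = 1/(c - 2) = 1/(-2 + c))
a = 50 (a = -2*5*5*(-1) = -50*(-1) = -2*(-25) = 50)
L = -⅓ (L = (-4 + 3)/(-2 + 5) = -1/3 = -1*⅓ = -⅓ ≈ -0.33333)
(L + a)² = (-⅓ + 50)² = (149/3)² = 22201/9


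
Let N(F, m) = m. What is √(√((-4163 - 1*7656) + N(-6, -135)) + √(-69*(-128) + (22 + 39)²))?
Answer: √(√12553 + I*√11954) ≈ 11.589 + 4.7174*I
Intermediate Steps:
√(√((-4163 - 1*7656) + N(-6, -135)) + √(-69*(-128) + (22 + 39)²)) = √(√((-4163 - 1*7656) - 135) + √(-69*(-128) + (22 + 39)²)) = √(√((-4163 - 7656) - 135) + √(8832 + 61²)) = √(√(-11819 - 135) + √(8832 + 3721)) = √(√(-11954) + √12553) = √(I*√11954 + √12553) = √(√12553 + I*√11954)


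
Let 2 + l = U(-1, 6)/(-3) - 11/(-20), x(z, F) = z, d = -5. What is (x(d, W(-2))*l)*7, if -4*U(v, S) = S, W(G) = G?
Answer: 133/4 ≈ 33.250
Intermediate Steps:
U(v, S) = -S/4
l = -19/20 (l = -2 + (-¼*6/(-3) - 11/(-20)) = -2 + (-3/2*(-⅓) - 11*(-1/20)) = -2 + (½ + 11/20) = -2 + 21/20 = -19/20 ≈ -0.95000)
(x(d, W(-2))*l)*7 = -5*(-19/20)*7 = (19/4)*7 = 133/4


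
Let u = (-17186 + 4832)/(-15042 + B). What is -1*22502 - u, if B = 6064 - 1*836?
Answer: -110423491/4907 ≈ -22503.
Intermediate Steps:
B = 5228 (B = 6064 - 836 = 5228)
u = 6177/4907 (u = (-17186 + 4832)/(-15042 + 5228) = -12354/(-9814) = -12354*(-1/9814) = 6177/4907 ≈ 1.2588)
-1*22502 - u = -1*22502 - 1*6177/4907 = -22502 - 6177/4907 = -110423491/4907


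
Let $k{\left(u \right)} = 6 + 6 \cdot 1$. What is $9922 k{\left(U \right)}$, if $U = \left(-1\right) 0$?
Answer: $119064$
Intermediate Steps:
$U = 0$
$k{\left(u \right)} = 12$ ($k{\left(u \right)} = 6 + 6 = 12$)
$9922 k{\left(U \right)} = 9922 \cdot 12 = 119064$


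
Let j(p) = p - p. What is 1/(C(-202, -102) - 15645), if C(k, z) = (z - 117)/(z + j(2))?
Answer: -34/531857 ≈ -6.3927e-5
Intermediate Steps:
j(p) = 0
C(k, z) = (-117 + z)/z (C(k, z) = (z - 117)/(z + 0) = (-117 + z)/z)
1/(C(-202, -102) - 15645) = 1/((-117 - 102)/(-102) - 15645) = 1/(-1/102*(-219) - 15645) = 1/(73/34 - 15645) = 1/(-531857/34) = -34/531857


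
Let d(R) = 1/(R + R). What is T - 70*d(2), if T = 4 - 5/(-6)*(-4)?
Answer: -101/6 ≈ -16.833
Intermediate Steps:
d(R) = 1/(2*R)
T = 2/3 (T = 4 - 5*(-1/6)*(-4) = 4 + (5/6)*(-4) = 4 - 10/3 = 2/3 ≈ 0.66667)
T - 70*d(2) = 2/3 - 35/2 = -101/6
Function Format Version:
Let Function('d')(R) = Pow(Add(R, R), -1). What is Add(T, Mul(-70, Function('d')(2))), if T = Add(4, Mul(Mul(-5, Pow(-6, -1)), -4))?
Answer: Rational(-101, 6) ≈ -16.833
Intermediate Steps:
Function('d')(R) = Mul(Rational(1, 2), Pow(R, -1)) (Function('d')(R) = Pow(Mul(2, R), -1) = Mul(Rational(1, 2), Pow(R, -1)))
T = Rational(2, 3) (T = Add(4, Mul(Mul(-5, Rational(-1, 6)), -4)) = Add(4, Mul(Rational(5, 6), -4)) = Add(4, Rational(-10, 3)) = Rational(2, 3) ≈ 0.66667)
Add(T, Mul(-70, Function('d')(2))) = Add(Rational(2, 3), Mul(-70, Mul(Rational(1, 2), Pow(2, -1)))) = Add(Rational(2, 3), Mul(-70, Mul(Rational(1, 2), Rational(1, 2)))) = Add(Rational(2, 3), Mul(-70, Rational(1, 4))) = Add(Rational(2, 3), Rational(-35, 2)) = Rational(-101, 6)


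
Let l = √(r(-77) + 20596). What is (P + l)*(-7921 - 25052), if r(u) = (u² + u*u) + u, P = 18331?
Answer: -604428063 - 32973*√32377 ≈ -6.1036e+8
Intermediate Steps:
r(u) = u + 2*u² (r(u) = (u² + u²) + u = 2*u² + u = u + 2*u²)
l = √32377 (l = √(-77*(1 + 2*(-77)) + 20596) = √(-77*(1 - 154) + 20596) = √(-77*(-153) + 20596) = √(11781 + 20596) = √32377 ≈ 179.94)
(P + l)*(-7921 - 25052) = (18331 + √32377)*(-7921 - 25052) = (18331 + √32377)*(-32973) = -604428063 - 32973*√32377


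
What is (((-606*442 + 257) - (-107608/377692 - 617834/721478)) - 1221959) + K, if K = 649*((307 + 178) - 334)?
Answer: -47399189077477866/34062058597 ≈ -1.3916e+6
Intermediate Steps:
K = 97999 (K = 649*(485 - 334) = 649*151 = 97999)
(((-606*442 + 257) - (-107608/377692 - 617834/721478)) - 1221959) + K = (((-606*442 + 257) - (-107608/377692 - 617834/721478)) - 1221959) + 97999 = (((-267852 + 257) - (-107608*1/377692 - 617834*1/721478)) - 1221959) + 97999 = ((-267595 - (-26902/94423 - 308917/360739)) - 1221959) + 97999 = ((-267595 - 1*(-38873470469/34062058597)) - 1221959) + 97999 = ((-267595 + 38873470469/34062058597) - 1221959) + 97999 = (-9114797696793746/34062058597 - 1221959) + 97999 = -50737236757925269/34062058597 + 97999 = -47399189077477866/34062058597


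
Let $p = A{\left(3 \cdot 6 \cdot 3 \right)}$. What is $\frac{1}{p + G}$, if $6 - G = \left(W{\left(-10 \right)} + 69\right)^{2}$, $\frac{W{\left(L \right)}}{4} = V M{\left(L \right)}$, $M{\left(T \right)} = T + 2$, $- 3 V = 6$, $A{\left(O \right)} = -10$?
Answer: $- \frac{1}{17693} \approx -5.652 \cdot 10^{-5}$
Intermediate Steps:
$V = -2$ ($V = \left(- \frac{1}{3}\right) 6 = -2$)
$M{\left(T \right)} = 2 + T$
$W{\left(L \right)} = -16 - 8 L$ ($W{\left(L \right)} = 4 \left(- 2 \left(2 + L\right)\right) = 4 \left(-4 - 2 L\right) = -16 - 8 L$)
$p = -10$
$G = -17683$ ($G = 6 - \left(\left(-16 - -80\right) + 69\right)^{2} = 6 - \left(\left(-16 + 80\right) + 69\right)^{2} = 6 - \left(64 + 69\right)^{2} = 6 - 133^{2} = 6 - 17689 = -17683$)
$\frac{1}{p + G} = \frac{1}{-10 - 17683} = \frac{1}{-17693} = - \frac{1}{17693}$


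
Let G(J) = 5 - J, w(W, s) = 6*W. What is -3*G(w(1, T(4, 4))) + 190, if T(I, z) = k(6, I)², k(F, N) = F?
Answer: 193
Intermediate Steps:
T(I, z) = 36 (T(I, z) = 6² = 36)
-3*G(w(1, T(4, 4))) + 190 = -3*(5 - 6) + 190 = -3*(-1) + 190 = 3 + 190 = 193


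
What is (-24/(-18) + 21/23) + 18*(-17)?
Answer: -20959/69 ≈ -303.75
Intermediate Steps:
(-24/(-18) + 21/23) + 18*(-17) = (-24*(-1/18) + 21*(1/23)) - 306 = (4/3 + 21/23) - 306 = 155/69 - 306 = -20959/69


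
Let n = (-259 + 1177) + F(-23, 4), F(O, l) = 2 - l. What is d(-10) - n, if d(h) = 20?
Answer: -896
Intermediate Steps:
n = 916 (n = (-259 + 1177) + (2 - 1*4) = 918 + (2 - 4) = 918 - 2 = 916)
d(-10) - n = 20 - 1*916 = 20 - 916 = -896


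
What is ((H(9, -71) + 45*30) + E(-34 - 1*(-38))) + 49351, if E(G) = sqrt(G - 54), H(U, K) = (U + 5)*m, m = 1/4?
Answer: 101409/2 + 5*I*sqrt(2) ≈ 50705.0 + 7.0711*I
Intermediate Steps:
m = 1/4 ≈ 0.25000
H(U, K) = 5/4 + U/4 (H(U, K) = (U + 5)*(1/4) = (5 + U)*(1/4) = 5/4 + U/4)
E(G) = sqrt(-54 + G)
((H(9, -71) + 45*30) + E(-34 - 1*(-38))) + 49351 = (((5/4 + (1/4)*9) + 45*30) + sqrt(-54 + (-34 - 1*(-38)))) + 49351 = (((5/4 + 9/4) + 1350) + sqrt(-54 + (-34 + 38))) + 49351 = ((7/2 + 1350) + sqrt(-54 + 4)) + 49351 = (2707/2 + sqrt(-50)) + 49351 = (2707/2 + 5*I*sqrt(2)) + 49351 = 101409/2 + 5*I*sqrt(2)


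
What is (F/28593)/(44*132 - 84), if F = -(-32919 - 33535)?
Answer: 33227/81833166 ≈ 0.00040603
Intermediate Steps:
F = 66454 (F = -1*(-66454) = 66454)
(F/28593)/(44*132 - 84) = (66454/28593)/(44*132 - 84) = (66454*(1/28593))/(5808 - 84) = (66454/28593)/5724 = (66454/28593)*(1/5724) = 33227/81833166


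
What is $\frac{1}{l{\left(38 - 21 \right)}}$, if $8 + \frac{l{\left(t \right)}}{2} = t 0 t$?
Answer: $- \frac{1}{16} \approx -0.0625$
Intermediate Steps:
$l{\left(t \right)} = -16$ ($l{\left(t \right)} = -16 + 2 t 0 t = -16 + 2 \cdot 0 t = -16 + 2 \cdot 0 = -16 + 0 = -16$)
$\frac{1}{l{\left(38 - 21 \right)}} = \frac{1}{-16} = - \frac{1}{16}$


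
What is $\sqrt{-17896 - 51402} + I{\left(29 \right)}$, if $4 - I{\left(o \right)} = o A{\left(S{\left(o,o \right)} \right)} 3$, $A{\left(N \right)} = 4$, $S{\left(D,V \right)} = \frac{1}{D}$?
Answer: $-344 + i \sqrt{69298} \approx -344.0 + 263.25 i$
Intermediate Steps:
$I{\left(o \right)} = 4 - 12 o$ ($I{\left(o \right)} = 4 - o 4 \cdot 3 = 4 - 4 o 3 = 4 - 12 o$)
$\sqrt{-17896 - 51402} + I{\left(29 \right)} = \sqrt{-17896 - 51402} + \left(4 - 348\right) = \sqrt{-69298} + \left(4 - 348\right) = i \sqrt{69298} - 344 = -344 + i \sqrt{69298}$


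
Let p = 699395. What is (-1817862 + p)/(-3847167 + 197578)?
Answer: 1118467/3649589 ≈ 0.30646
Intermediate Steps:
(-1817862 + p)/(-3847167 + 197578) = (-1817862 + 699395)/(-3847167 + 197578) = -1118467/(-3649589) = -1118467*(-1/3649589) = 1118467/3649589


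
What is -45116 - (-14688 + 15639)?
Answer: -46067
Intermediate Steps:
-45116 - (-14688 + 15639) = -45116 - 1*951 = -45116 - 951 = -46067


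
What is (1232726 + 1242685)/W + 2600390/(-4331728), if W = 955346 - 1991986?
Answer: -838654714363/280652657120 ≈ -2.9882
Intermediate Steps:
W = -1036640
(1232726 + 1242685)/W + 2600390/(-4331728) = (1232726 + 1242685)/(-1036640) + 2600390/(-4331728) = 2475411*(-1/1036640) + 2600390*(-1/4331728) = -2475411/1036640 - 1300195/2165864 = -838654714363/280652657120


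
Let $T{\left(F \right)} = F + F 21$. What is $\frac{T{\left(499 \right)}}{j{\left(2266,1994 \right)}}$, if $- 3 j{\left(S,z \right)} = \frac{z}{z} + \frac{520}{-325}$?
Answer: $54890$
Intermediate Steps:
$j{\left(S,z \right)} = \frac{1}{5}$ ($j{\left(S,z \right)} = - \frac{\frac{z}{z} + \frac{520}{-325}}{3} = - \frac{1 + 520 \left(- \frac{1}{325}\right)}{3} = - \frac{1 - \frac{8}{5}}{3} = \left(- \frac{1}{3}\right) \left(- \frac{3}{5}\right) = \frac{1}{5}$)
$T{\left(F \right)} = 22 F$ ($T{\left(F \right)} = F + 21 F = 22 F$)
$\frac{T{\left(499 \right)}}{j{\left(2266,1994 \right)}} = 22 \cdot 499 \frac{1}{\frac{1}{5}} = 10978 \cdot 5 = 54890$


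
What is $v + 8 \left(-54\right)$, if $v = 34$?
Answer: $-398$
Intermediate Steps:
$v + 8 \left(-54\right) = 34 + 8 \left(-54\right) = 34 - 432 = -398$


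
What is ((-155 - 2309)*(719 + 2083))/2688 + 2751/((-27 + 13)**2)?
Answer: -71525/28 ≈ -2554.5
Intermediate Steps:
((-155 - 2309)*(719 + 2083))/2688 + 2751/((-27 + 13)**2) = -2464*2802*(1/2688) + 2751/((-14)**2) = -6904128*1/2688 + 2751/196 = -5137/2 + 2751*(1/196) = -5137/2 + 393/28 = -71525/28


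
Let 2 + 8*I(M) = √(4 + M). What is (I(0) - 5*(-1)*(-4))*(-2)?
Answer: 40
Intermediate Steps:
I(M) = -¼ + √(4 + M)/8
(I(0) - 5*(-1)*(-4))*(-2) = ((-¼ + √(4 + 0)/8) - 5*(-1)*(-4))*(-2) = ((-¼ + √4/8) + 5*(-4))*(-2) = ((-¼ + (⅛)*2) - 20)*(-2) = ((-¼ + ¼) - 20)*(-2) = (0 - 20)*(-2) = -20*(-2) = 40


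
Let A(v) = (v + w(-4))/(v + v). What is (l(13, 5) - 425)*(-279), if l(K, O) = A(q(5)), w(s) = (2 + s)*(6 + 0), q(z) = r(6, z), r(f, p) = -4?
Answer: 118017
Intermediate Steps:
q(z) = -4
w(s) = 12 + 6*s (w(s) = (2 + s)*6 = 12 + 6*s)
A(v) = (-12 + v)/(2*v) (A(v) = (v + (12 + 6*(-4)))/(v + v) = (v + (12 - 24))/((2*v)) = (v - 12)*(1/(2*v)) = (-12 + v)*(1/(2*v)) = (-12 + v)/(2*v))
l(K, O) = 2 (l(K, O) = (1/2)*(-12 - 4)/(-4) = (1/2)*(-1/4)*(-16) = 2)
(l(13, 5) - 425)*(-279) = (2 - 425)*(-279) = -423*(-279) = 118017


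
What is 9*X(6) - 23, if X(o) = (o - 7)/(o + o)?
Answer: -95/4 ≈ -23.750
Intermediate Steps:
X(o) = (-7 + o)/(2*o) (X(o) = (-7 + o)/((2*o)) = (-7 + o)*(1/(2*o)) = (-7 + o)/(2*o))
9*X(6) - 23 = 9*((½)*(-7 + 6)/6) - 23 = 9*((½)*(⅙)*(-1)) - 23 = 9*(-1/12) - 23 = -¾ - 23 = -95/4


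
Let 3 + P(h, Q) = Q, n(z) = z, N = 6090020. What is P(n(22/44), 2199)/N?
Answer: 549/1522505 ≈ 0.00036059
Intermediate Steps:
P(h, Q) = -3 + Q
P(n(22/44), 2199)/N = (-3 + 2199)/6090020 = 2196*(1/6090020) = 549/1522505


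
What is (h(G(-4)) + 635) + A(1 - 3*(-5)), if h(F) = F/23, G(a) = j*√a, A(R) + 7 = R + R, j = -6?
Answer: 660 - 12*I/23 ≈ 660.0 - 0.52174*I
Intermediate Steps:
A(R) = -7 + 2*R (A(R) = -7 + (R + R) = -7 + 2*R)
G(a) = -6*√a
h(F) = F/23 (h(F) = F*(1/23) = F/23)
(h(G(-4)) + 635) + A(1 - 3*(-5)) = ((-12*I)/23 + 635) + (-7 + 2*(1 - 3*(-5))) = ((-12*I)/23 + 635) + (-7 + 2*(1 + 15)) = ((-12*I)/23 + 635) + (-7 + 2*16) = (-12*I/23 + 635) + (-7 + 32) = (635 - 12*I/23) + 25 = 660 - 12*I/23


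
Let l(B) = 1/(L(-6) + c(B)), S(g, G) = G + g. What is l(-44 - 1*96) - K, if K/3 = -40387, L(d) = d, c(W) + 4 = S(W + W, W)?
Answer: 52099229/430 ≈ 1.2116e+5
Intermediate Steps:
c(W) = -4 + 3*W (c(W) = -4 + (W + (W + W)) = -4 + (W + 2*W) = -4 + 3*W)
K = -121161 (K = 3*(-40387) = -121161)
l(B) = 1/(-10 + 3*B) (l(B) = 1/(-6 + (-4 + 3*B)) = 1/(-10 + 3*B))
l(-44 - 1*96) - K = 1/(-10 + 3*(-44 - 1*96)) - 1*(-121161) = 1/(-10 + 3*(-44 - 96)) + 121161 = 1/(-10 + 3*(-140)) + 121161 = 1/(-10 - 420) + 121161 = 1/(-430) + 121161 = -1/430 + 121161 = 52099229/430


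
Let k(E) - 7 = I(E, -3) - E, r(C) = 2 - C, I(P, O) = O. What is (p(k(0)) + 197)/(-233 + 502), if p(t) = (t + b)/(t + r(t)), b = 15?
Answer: 413/538 ≈ 0.76766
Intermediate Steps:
k(E) = 4 - E (k(E) = 7 + (-3 - E) = 4 - E)
p(t) = 15/2 + t/2 (p(t) = (t + 15)/(t + (2 - t)) = (15 + t)/2 = (15 + t)*(½) = 15/2 + t/2)
(p(k(0)) + 197)/(-233 + 502) = ((15/2 + (4 - 1*0)/2) + 197)/(-233 + 502) = ((15/2 + (4 + 0)/2) + 197)/269 = ((15/2 + (½)*4) + 197)*(1/269) = ((15/2 + 2) + 197)*(1/269) = (19/2 + 197)*(1/269) = (413/2)*(1/269) = 413/538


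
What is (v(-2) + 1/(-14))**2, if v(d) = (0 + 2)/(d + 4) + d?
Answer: 225/196 ≈ 1.1480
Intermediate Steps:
v(d) = d + 2/(4 + d) (v(d) = 2/(4 + d) + d = d + 2/(4 + d))
(v(-2) + 1/(-14))**2 = ((2 + (-2)**2 + 4*(-2))/(4 - 2) + 1/(-14))**2 = ((2 + 4 - 8)/2 - 1/14)**2 = ((1/2)*(-2) - 1/14)**2 = (-1 - 1/14)**2 = (-15/14)**2 = 225/196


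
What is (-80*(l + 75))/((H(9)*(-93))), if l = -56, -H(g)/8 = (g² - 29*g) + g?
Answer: 10/837 ≈ 0.011947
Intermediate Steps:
H(g) = -8*g² + 224*g (H(g) = -8*((g² - 29*g) + g) = -8*(g² - 28*g) = -8*g² + 224*g)
(-80*(l + 75))/((H(9)*(-93))) = (-80*(-56 + 75))/(((8*9*(28 - 1*9))*(-93))) = (-80*19)/(((8*9*(28 - 9))*(-93))) = -1520/((8*9*19)*(-93)) = -1520/(1368*(-93)) = -1520/(-127224) = -1520*(-1/127224) = 10/837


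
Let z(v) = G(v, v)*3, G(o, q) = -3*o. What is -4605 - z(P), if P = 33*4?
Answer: -3417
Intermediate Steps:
P = 132
z(v) = -9*v (z(v) = -3*v*3 = -9*v)
-4605 - z(P) = -4605 - (-9)*132 = -4605 - 1*(-1188) = -4605 + 1188 = -3417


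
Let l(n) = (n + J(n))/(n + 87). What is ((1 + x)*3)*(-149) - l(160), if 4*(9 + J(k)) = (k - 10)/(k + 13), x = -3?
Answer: 76350707/85462 ≈ 893.39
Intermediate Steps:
J(k) = -9 + (-10 + k)/(4*(13 + k)) (J(k) = -9 + ((k - 10)/(k + 13))/4 = -9 + ((-10 + k)/(13 + k))/4 = -9 + (-10 + k)/(4*(13 + k)))
l(n) = (n + (-478 - 35*n)/(4*(13 + n)))/(87 + n) (l(n) = (n + (-478 - 35*n)/(4*(13 + n)))/(n + 87) = (n + (-478 - 35*n)/(4*(13 + n)))/(87 + n))
((1 + x)*3)*(-149) - l(160) = ((1 - 3)*3)*(-149) - (-478 - 35*160 + 4*160*(13 + 160))/(4*(13 + 160)*(87 + 160)) = -2*3*(-149) - (-478 - 5600 + 4*160*173)/(4*173*247) = -6*(-149) - (-478 - 5600 + 110720)/(4*173*247) = 894 - 104642/(4*173*247) = 894 - 1*52321/85462 = 894 - 52321/85462 = 76350707/85462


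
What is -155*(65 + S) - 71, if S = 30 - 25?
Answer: -10921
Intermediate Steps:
S = 5
-155*(65 + S) - 71 = -155*(65 + 5) - 71 = -155*70 - 71 = -10850 - 71 = -10921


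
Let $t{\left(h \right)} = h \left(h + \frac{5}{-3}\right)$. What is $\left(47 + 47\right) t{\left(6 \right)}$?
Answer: $2444$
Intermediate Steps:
$t{\left(h \right)} = h \left(- \frac{5}{3} + h\right)$ ($t{\left(h \right)} = h \left(h + 5 \left(- \frac{1}{3}\right)\right) = h \left(h - \frac{5}{3}\right) = h \left(- \frac{5}{3} + h\right)$)
$\left(47 + 47\right) t{\left(6 \right)} = \left(47 + 47\right) \frac{1}{3} \cdot 6 \left(-5 + 3 \cdot 6\right) = 94 \cdot \frac{1}{3} \cdot 6 \left(-5 + 18\right) = 94 \cdot \frac{1}{3} \cdot 6 \cdot 13 = 94 \cdot 26 = 2444$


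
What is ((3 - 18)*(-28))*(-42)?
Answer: -17640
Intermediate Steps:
((3 - 18)*(-28))*(-42) = -15*(-28)*(-42) = 420*(-42) = -17640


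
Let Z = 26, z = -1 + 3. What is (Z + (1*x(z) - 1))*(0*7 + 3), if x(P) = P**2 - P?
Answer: 81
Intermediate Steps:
z = 2
(Z + (1*x(z) - 1))*(0*7 + 3) = (26 + (1*(2*(-1 + 2)) - 1))*(0*7 + 3) = (26 + (1*(2*1) - 1))*(0 + 3) = (26 + (1*2 - 1))*3 = (26 + (2 - 1))*3 = (26 + 1)*3 = 27*3 = 81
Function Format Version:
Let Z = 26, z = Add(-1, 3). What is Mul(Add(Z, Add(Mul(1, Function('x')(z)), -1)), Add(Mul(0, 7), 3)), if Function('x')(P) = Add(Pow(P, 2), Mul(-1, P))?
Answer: 81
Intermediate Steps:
z = 2
Mul(Add(Z, Add(Mul(1, Function('x')(z)), -1)), Add(Mul(0, 7), 3)) = Mul(Add(26, Add(Mul(1, Mul(2, Add(-1, 2))), -1)), Add(Mul(0, 7), 3)) = Mul(Add(26, Add(Mul(1, Mul(2, 1)), -1)), Add(0, 3)) = Mul(Add(26, Add(Mul(1, 2), -1)), 3) = Mul(Add(26, Add(2, -1)), 3) = Mul(Add(26, 1), 3) = Mul(27, 3) = 81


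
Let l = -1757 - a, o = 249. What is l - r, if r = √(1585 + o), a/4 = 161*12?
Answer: -9485 - √1834 ≈ -9527.8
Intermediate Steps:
a = 7728 (a = 4*(161*12) = 4*1932 = 7728)
r = √1834 (r = √(1585 + 249) = √1834 ≈ 42.825)
l = -9485 (l = -1757 - 1*7728 = -1757 - 7728 = -9485)
l - r = -9485 - √1834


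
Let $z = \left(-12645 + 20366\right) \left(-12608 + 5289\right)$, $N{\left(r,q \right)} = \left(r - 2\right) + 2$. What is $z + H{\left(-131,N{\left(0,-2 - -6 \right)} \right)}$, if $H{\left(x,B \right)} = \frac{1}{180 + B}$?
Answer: $- \frac{10171799819}{180} \approx -5.651 \cdot 10^{7}$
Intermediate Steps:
$N{\left(r,q \right)} = r$ ($N{\left(r,q \right)} = \left(-2 + r\right) + 2 = r$)
$z = -56509999$ ($z = 7721 \left(-7319\right) = -56509999$)
$z + H{\left(-131,N{\left(0,-2 - -6 \right)} \right)} = -56509999 + \frac{1}{180 + 0} = -56509999 + \frac{1}{180} = - \frac{10171799819}{180}$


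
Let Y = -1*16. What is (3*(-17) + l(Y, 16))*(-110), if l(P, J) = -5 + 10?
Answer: 5060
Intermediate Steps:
Y = -16
l(P, J) = 5
(3*(-17) + l(Y, 16))*(-110) = (3*(-17) + 5)*(-110) = (-51 + 5)*(-110) = -46*(-110) = 5060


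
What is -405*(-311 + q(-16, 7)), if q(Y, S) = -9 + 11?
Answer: 125145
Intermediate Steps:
q(Y, S) = 2
-405*(-311 + q(-16, 7)) = -405*(-311 + 2) = -405*(-309) = 125145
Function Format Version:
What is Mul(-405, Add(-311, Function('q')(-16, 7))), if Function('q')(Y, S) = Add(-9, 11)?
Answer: 125145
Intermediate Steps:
Function('q')(Y, S) = 2
Mul(-405, Add(-311, Function('q')(-16, 7))) = Mul(-405, Add(-311, 2)) = Mul(-405, -309) = 125145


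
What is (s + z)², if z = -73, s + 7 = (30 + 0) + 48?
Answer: 4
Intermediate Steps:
s = 71 (s = -7 + ((30 + 0) + 48) = -7 + (30 + 48) = -7 + 78 = 71)
(s + z)² = (71 - 73)² = (-2)² = 4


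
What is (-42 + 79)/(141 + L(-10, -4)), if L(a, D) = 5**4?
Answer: 37/766 ≈ 0.048303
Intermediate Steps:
L(a, D) = 625
(-42 + 79)/(141 + L(-10, -4)) = (-42 + 79)/(141 + 625) = 37/766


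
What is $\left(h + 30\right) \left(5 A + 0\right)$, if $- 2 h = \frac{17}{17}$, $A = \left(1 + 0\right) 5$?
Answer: $\frac{1475}{2} \approx 737.5$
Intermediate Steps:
$A = 5$ ($A = 1 \cdot 5 = 5$)
$h = - \frac{1}{2}$ ($h = - \frac{17 \cdot \frac{1}{17}}{2} = \left(- \frac{1}{2}\right) 1 = - \frac{1}{2} \approx -0.5$)
$\left(h + 30\right) \left(5 A + 0\right) = \left(- \frac{1}{2} + 30\right) \left(5 \cdot 5 + 0\right) = \frac{59 \left(25 + 0\right)}{2} = \frac{59}{2} \cdot 25 = \frac{1475}{2}$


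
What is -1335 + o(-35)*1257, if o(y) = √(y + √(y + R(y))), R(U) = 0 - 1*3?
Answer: -1335 + 1257*√(-35 + I*√38) ≈ -682.62 + 7465.1*I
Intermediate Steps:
R(U) = -3 (R(U) = 0 - 3 = -3)
o(y) = √(y + √(-3 + y)) (o(y) = √(y + √(y - 3)) = √(y + √(-3 + y)))
-1335 + o(-35)*1257 = -1335 + √(-35 + √(-3 - 35))*1257 = -1335 + √(-35 + √(-38))*1257 = -1335 + √(-35 + I*√38)*1257 = -1335 + 1257*√(-35 + I*√38)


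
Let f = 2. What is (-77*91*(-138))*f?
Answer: 1933932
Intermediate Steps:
(-77*91*(-138))*f = (-77*91*(-138))*2 = -7007*(-138)*2 = 966966*2 = 1933932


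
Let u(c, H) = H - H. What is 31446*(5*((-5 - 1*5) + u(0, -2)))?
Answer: -1572300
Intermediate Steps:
u(c, H) = 0
31446*(5*((-5 - 1*5) + u(0, -2))) = 31446*(5*((-5 - 1*5) + 0)) = 31446*(5*((-5 - 5) + 0)) = 31446*(5*(-10 + 0)) = 31446*(5*(-10)) = 31446*(-50) = -1572300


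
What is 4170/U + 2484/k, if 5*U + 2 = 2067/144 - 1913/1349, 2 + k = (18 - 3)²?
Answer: 302826663972/157913659 ≈ 1917.7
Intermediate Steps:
k = 223 (k = -2 + (18 - 3)² = -2 + 15² = -2 + 225 = 223)
U = 708133/323760 (U = -⅖ + (2067/144 - 1913/1349)/5 = -⅖ + (2067*(1/144) - 1913*1/1349)/5 = -⅖ + (689/48 - 1913/1349)/5 = -⅖ + (⅕)*(837637/64752) = -⅖ + 837637/323760 = 708133/323760 ≈ 2.1872)
4170/U + 2484/k = 4170/(708133/323760) + 2484/223 = 4170*(323760/708133) + 2484*(1/223) = 1350079200/708133 + 2484/223 = 302826663972/157913659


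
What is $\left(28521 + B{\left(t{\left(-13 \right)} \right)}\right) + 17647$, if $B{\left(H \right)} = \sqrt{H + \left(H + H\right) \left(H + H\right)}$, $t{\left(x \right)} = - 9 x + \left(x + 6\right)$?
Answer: $46168 + 21 \sqrt{110} \approx 46388.0$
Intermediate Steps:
$t{\left(x \right)} = 6 - 8 x$ ($t{\left(x \right)} = - 9 x + \left(6 + x\right) = 6 - 8 x$)
$B{\left(H \right)} = \sqrt{H + 4 H^{2}}$ ($B{\left(H \right)} = \sqrt{H + 2 H 2 H} = \sqrt{H + 4 H^{2}}$)
$\left(28521 + B{\left(t{\left(-13 \right)} \right)}\right) + 17647 = \left(28521 + \sqrt{\left(6 - -104\right) \left(1 + 4 \left(6 - -104\right)\right)}\right) + 17647 = \left(28521 + \sqrt{\left(6 + 104\right) \left(1 + 4 \left(6 + 104\right)\right)}\right) + 17647 = \left(28521 + \sqrt{110 \left(1 + 4 \cdot 110\right)}\right) + 17647 = \left(28521 + \sqrt{110 \left(1 + 440\right)}\right) + 17647 = \left(28521 + \sqrt{110 \cdot 441}\right) + 17647 = \left(28521 + \sqrt{48510}\right) + 17647 = \left(28521 + 21 \sqrt{110}\right) + 17647 = 46168 + 21 \sqrt{110}$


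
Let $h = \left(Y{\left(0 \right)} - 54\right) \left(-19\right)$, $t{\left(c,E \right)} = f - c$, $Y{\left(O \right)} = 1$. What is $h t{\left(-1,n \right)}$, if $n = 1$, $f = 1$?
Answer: $2014$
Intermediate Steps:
$t{\left(c,E \right)} = 1 - c$
$h = 1007$ ($h = \left(1 - 54\right) \left(-19\right) = \left(-53\right) \left(-19\right) = 1007$)
$h t{\left(-1,n \right)} = 1007 \left(1 - -1\right) = 1007 \left(1 + 1\right) = 1007 \cdot 2 = 2014$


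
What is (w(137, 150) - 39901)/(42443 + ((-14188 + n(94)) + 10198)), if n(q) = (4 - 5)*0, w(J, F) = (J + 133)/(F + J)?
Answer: -11451317/11036011 ≈ -1.0376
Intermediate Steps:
w(J, F) = (133 + J)/(F + J)
n(q) = 0 (n(q) = -1*0 = 0)
(w(137, 150) - 39901)/(42443 + ((-14188 + n(94)) + 10198)) = ((133 + 137)/(150 + 137) - 39901)/(42443 + ((-14188 + 0) + 10198)) = (270/287 - 39901)/(42443 + (-14188 + 10198)) = ((1/287)*270 - 39901)/(42443 - 3990) = (270/287 - 39901)/38453 = -11451317/287*1/38453 = -11451317/11036011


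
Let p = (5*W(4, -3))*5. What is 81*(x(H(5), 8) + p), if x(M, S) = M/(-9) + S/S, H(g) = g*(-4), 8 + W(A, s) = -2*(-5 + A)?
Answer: -11889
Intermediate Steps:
W(A, s) = 2 - 2*A (W(A, s) = -8 - 2*(-5 + A) = -8 + (10 - 2*A) = 2 - 2*A)
H(g) = -4*g
x(M, S) = 1 - M/9 (x(M, S) = M*(-⅑) + 1 = -M/9 + 1 = 1 - M/9)
p = -150 (p = (5*(2 - 2*4))*5 = (5*(2 - 8))*5 = (5*(-6))*5 = -30*5 = -150)
81*(x(H(5), 8) + p) = 81*((1 - (-4)*5/9) - 150) = 81*((1 - ⅑*(-20)) - 150) = 81*((1 + 20/9) - 150) = 81*(29/9 - 150) = 81*(-1321/9) = -11889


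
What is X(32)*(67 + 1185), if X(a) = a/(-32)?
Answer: -1252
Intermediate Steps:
X(a) = -a/32 (X(a) = a*(-1/32) = -a/32)
X(32)*(67 + 1185) = (-1/32*32)*(67 + 1185) = -1*1252 = -1252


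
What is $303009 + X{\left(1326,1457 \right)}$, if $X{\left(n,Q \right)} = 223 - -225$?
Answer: $303457$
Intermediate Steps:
$X{\left(n,Q \right)} = 448$ ($X{\left(n,Q \right)} = 223 + 225 = 448$)
$303009 + X{\left(1326,1457 \right)} = 303009 + 448 = 303457$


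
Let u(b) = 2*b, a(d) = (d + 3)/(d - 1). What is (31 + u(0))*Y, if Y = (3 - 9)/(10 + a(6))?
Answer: -930/59 ≈ -15.763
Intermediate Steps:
a(d) = (3 + d)/(-1 + d)
Y = -30/59 (Y = (3 - 9)/(10 + (3 + 6)/(-1 + 6)) = -6/(10 + 9/5) = -6/59/5 = -6*5/59 = -30/59 ≈ -0.50847)
(31 + u(0))*Y = (31 + 2*0)*(-30/59) = (31 + 0)*(-30/59) = 31*(-30/59) = -930/59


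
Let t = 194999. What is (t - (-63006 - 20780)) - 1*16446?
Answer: 262339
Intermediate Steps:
(t - (-63006 - 20780)) - 1*16446 = (194999 - (-63006 - 20780)) - 1*16446 = (194999 - 1*(-83786)) - 16446 = (194999 + 83786) - 16446 = 278785 - 16446 = 262339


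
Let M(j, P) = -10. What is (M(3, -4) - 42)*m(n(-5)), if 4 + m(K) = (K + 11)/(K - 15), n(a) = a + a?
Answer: 5252/25 ≈ 210.08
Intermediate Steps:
n(a) = 2*a
m(K) = -4 + (11 + K)/(-15 + K) (m(K) = -4 + (K + 11)/(K - 15) = -4 + (11 + K)/(-15 + K))
(M(3, -4) - 42)*m(n(-5)) = (-10 - 42)*((71 - 6*(-5))/(-15 + 2*(-5))) = -52*(71 - 3*(-10))/(-15 - 10) = -52*(71 + 30)/(-25) = -(-52)*101/25 = -52*(-101/25) = 5252/25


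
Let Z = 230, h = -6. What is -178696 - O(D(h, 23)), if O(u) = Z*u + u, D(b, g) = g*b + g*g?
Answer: -269017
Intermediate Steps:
D(b, g) = g² + b*g (D(b, g) = b*g + g² = g² + b*g)
O(u) = 231*u (O(u) = 230*u + u = 231*u)
-178696 - O(D(h, 23)) = -178696 - 231*23*(-6 + 23) = -178696 - 231*23*17 = -178696 - 231*391 = -178696 - 1*90321 = -178696 - 90321 = -269017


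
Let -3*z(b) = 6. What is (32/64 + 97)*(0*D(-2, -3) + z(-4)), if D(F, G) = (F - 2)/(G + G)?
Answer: -195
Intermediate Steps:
z(b) = -2 (z(b) = -⅓*6 = -2)
D(F, G) = (-2 + F)/(2*G) (D(F, G) = (-2 + F)/((2*G)) = (-2 + F)*(1/(2*G)) = (-2 + F)/(2*G))
(32/64 + 97)*(0*D(-2, -3) + z(-4)) = (32/64 + 97)*(0*((½)*(-2 - 2)/(-3)) - 2) = (32*(1/64) + 97)*(0*((½)*(-⅓)*(-4)) - 2) = (½ + 97)*(0*(⅔) - 2) = 195*(0 - 2)/2 = (195/2)*(-2) = -195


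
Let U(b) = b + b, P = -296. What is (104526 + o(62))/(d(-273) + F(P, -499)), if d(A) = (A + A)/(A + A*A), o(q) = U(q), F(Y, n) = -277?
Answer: -14232400/37673 ≈ -377.79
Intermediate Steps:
U(b) = 2*b
o(q) = 2*q
d(A) = 2*A/(A + A**2) (d(A) = (2*A)/(A + A**2) = 2*A/(A + A**2))
(104526 + o(62))/(d(-273) + F(P, -499)) = (104526 + 2*62)/(2/(1 - 273) - 277) = (104526 + 124)/(2/(-272) - 277) = 104650/(2*(-1/272) - 277) = 104650/(-1/136 - 277) = 104650/(-37673/136) = 104650*(-136/37673) = -14232400/37673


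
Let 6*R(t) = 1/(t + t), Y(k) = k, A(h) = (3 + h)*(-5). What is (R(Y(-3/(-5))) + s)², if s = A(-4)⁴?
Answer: 506475025/1296 ≈ 3.9080e+5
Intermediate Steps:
A(h) = -15 - 5*h
s = 625 (s = (-15 - 5*(-4))⁴ = (-15 + 20)⁴ = 5⁴ = 625)
R(t) = 1/(12*t) (R(t) = 1/(6*(t + t)) = 1/(6*((2*t))) = (1/(2*t))/6 = 1/(12*t))
(R(Y(-3/(-5))) + s)² = (1/(12*((-3/(-5)))) + 625)² = (1/(12*((-3*(-⅕)))) + 625)² = (1/(12*(⅗)) + 625)² = ((1/12)*(5/3) + 625)² = (5/36 + 625)² = (22505/36)² = 506475025/1296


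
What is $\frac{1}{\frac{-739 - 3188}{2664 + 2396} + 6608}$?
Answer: $\frac{460}{3039323} \approx 0.00015135$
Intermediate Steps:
$\frac{1}{\frac{-739 - 3188}{2664 + 2396} + 6608} = \frac{1}{- \frac{3927}{5060} + 6608} = \frac{1}{\left(-3927\right) \frac{1}{5060} + 6608} = \frac{1}{- \frac{357}{460} + 6608} = \frac{1}{\frac{3039323}{460}} = \frac{460}{3039323}$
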